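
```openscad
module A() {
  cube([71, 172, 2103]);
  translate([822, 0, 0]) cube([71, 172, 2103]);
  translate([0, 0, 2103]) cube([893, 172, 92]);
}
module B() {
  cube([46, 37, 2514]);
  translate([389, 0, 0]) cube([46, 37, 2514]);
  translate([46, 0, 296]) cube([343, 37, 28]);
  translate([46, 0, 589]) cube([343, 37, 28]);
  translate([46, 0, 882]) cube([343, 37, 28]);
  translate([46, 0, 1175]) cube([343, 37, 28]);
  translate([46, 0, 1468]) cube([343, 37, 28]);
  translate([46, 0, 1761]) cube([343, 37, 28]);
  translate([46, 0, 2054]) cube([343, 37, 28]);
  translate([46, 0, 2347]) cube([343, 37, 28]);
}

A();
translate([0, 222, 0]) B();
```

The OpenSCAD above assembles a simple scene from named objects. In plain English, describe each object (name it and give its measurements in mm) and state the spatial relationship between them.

A is a rectangular door frame: two vertical jambs of 71×172 mm section, 2103 mm tall, with a clear opening 751 mm wide between their inner faces. A header 92 mm tall and 172 mm deep lies on top of the jambs and spans the full outside width.

B is a wooden ladder with two side rails of 46×37 mm section and 2514 mm height, set 435 mm apart overall. Between them run 8 rectangular rungs (37 mm deep, 28 mm thick), front faces flush with the rails' −y face. The bottom of the first rung is 296 mm above the floor and each subsequent rung is 293 mm higher than the one below.

The ladder is on the floor beside the door frame on its +y side.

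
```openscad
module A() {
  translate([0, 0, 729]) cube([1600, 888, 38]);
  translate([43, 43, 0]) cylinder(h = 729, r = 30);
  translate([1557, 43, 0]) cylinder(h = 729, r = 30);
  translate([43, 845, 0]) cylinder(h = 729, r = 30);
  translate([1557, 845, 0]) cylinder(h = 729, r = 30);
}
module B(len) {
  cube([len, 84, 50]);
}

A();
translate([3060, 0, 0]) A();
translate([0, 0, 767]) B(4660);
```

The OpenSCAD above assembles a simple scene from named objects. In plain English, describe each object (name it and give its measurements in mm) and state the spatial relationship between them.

A is a table: top 1600 mm (x) × 888 mm (y), 38 mm thick, upper face at z = 767 mm, on four round legs of 60 mm diameter, each leg's bounding box inset 13 mm from the nearest pair of top edges, running from z = 0 to the bottom of the top.

B is a rectangular beam 4660 mm long (x), 84 mm deep (y), 50 mm thick (z).

The beam spans the tops of two tables placed 1460 mm apart, resting at z = 767 mm.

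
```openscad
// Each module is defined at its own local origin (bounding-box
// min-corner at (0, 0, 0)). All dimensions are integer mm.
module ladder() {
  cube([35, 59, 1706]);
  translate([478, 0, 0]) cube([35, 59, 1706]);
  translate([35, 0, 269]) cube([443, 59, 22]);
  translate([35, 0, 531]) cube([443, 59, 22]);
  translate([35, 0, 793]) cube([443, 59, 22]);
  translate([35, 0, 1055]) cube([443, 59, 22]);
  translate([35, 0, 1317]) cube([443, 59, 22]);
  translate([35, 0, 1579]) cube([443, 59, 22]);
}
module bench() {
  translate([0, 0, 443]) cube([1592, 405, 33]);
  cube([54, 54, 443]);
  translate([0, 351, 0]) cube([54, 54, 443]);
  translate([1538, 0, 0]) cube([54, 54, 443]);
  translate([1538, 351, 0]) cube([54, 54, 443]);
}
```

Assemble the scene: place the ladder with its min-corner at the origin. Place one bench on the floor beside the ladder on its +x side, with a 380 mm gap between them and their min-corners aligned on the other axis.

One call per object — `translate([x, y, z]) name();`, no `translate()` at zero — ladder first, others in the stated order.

ladder();
translate([893, 0, 0]) bench();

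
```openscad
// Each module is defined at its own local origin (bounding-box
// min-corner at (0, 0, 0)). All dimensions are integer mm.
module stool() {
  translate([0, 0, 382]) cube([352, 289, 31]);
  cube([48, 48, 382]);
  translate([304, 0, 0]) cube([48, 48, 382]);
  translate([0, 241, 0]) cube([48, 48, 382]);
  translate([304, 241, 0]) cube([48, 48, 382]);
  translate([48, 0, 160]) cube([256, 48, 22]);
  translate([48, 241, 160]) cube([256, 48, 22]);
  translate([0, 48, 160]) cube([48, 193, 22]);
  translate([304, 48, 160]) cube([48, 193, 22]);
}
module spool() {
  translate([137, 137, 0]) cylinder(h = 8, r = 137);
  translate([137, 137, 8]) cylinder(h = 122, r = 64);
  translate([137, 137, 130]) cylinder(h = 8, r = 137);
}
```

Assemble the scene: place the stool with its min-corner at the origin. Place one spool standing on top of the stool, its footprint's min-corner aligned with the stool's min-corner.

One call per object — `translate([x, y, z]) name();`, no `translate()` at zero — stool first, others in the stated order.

stool();
translate([0, 0, 413]) spool();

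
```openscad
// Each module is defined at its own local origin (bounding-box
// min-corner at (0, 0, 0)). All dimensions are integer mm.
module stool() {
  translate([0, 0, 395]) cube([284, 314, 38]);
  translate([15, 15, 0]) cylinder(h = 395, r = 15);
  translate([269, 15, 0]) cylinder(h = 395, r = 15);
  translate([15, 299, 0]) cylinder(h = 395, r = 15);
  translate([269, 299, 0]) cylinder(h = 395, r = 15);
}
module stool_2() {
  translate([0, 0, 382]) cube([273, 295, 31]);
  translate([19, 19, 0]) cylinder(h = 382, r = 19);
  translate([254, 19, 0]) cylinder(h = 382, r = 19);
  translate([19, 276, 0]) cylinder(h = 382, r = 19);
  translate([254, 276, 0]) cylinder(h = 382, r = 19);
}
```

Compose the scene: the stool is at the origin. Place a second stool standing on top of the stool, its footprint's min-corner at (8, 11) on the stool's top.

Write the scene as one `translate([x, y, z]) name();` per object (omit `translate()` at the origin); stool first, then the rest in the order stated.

stool();
translate([8, 11, 433]) stool_2();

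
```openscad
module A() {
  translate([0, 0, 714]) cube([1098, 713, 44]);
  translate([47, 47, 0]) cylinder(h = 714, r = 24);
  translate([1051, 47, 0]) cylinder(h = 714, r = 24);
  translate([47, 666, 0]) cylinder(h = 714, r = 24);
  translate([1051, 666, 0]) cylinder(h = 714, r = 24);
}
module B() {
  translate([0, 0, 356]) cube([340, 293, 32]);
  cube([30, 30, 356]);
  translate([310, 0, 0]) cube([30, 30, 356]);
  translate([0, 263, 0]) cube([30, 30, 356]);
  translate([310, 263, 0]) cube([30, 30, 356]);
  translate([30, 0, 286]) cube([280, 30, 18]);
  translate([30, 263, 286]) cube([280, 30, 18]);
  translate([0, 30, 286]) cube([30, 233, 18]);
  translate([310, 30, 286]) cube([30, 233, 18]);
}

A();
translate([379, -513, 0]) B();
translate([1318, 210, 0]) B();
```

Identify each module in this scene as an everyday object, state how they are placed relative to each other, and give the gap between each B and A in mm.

Each stool's nearest face is 220 mm from the table's bounding box.

A is a table. B is a stool. Two stools sit around the table at the −y, +x sides. The gap between each stool and the table is 220 mm.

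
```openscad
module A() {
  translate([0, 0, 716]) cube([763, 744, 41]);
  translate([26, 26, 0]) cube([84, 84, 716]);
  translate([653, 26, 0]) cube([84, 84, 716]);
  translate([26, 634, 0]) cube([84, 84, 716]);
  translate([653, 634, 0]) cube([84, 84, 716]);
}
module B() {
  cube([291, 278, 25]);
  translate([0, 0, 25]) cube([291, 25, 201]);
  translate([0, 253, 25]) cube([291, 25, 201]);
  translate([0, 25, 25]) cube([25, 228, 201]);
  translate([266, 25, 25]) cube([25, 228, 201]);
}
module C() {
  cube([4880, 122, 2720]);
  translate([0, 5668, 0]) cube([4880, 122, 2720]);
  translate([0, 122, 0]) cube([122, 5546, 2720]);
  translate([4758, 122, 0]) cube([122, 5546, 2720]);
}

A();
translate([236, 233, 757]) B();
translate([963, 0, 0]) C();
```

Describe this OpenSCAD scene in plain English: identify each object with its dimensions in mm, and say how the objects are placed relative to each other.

A is a table with a 763×744 mm rectangular top, 41 mm thick, top surface at z = 757 mm, supported by four 84×84 mm square legs, each inset 26 mm from the nearest pair of top edges, running from the floor.

B is an open-topped rectangular box: outside dimensions 291×278×226 mm, with a uniform wall and base thickness of 25 mm. The base is a full 291×278 slab on the floor; four walls sit on top of the base. The front and back walls (the −y and +y sides) span the full width; the two side walls fit between them.

C is a box-shaped house frame (walls only): outside footprint 4880×5790 mm, wall height 2720 mm, wall thickness 122 mm. The two y-facing walls run the full x-width; the two x-facing walls fit between the inner faces of the y-facing walls.

The open box is on top of the table, centred. The house frame is on the floor beside the table on its +x side.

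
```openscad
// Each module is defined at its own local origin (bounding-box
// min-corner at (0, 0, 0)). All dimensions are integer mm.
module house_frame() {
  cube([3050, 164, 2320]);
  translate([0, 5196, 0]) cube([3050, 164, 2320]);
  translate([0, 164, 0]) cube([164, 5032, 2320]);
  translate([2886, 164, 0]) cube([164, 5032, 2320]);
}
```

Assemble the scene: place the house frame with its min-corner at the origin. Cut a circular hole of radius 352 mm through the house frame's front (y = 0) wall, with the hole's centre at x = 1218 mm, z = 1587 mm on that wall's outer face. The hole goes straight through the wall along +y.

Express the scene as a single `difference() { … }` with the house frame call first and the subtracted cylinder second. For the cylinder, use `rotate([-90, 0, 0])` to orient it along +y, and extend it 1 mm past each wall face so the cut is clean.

difference() {
  house_frame();
  translate([1218, -1, 1587]) rotate([-90, 0, 0]) cylinder(h = 166, r = 352);
}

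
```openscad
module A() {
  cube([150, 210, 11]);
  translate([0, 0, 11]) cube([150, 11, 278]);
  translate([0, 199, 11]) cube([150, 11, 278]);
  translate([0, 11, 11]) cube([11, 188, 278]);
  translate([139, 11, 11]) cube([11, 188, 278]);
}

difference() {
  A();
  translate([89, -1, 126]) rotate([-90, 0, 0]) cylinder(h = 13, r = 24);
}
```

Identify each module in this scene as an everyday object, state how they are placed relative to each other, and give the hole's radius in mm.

The subtracted cylinder has r = 24 mm.

A is an open box. The open box has a circular hole through its front wall. The hole's radius is 24 mm.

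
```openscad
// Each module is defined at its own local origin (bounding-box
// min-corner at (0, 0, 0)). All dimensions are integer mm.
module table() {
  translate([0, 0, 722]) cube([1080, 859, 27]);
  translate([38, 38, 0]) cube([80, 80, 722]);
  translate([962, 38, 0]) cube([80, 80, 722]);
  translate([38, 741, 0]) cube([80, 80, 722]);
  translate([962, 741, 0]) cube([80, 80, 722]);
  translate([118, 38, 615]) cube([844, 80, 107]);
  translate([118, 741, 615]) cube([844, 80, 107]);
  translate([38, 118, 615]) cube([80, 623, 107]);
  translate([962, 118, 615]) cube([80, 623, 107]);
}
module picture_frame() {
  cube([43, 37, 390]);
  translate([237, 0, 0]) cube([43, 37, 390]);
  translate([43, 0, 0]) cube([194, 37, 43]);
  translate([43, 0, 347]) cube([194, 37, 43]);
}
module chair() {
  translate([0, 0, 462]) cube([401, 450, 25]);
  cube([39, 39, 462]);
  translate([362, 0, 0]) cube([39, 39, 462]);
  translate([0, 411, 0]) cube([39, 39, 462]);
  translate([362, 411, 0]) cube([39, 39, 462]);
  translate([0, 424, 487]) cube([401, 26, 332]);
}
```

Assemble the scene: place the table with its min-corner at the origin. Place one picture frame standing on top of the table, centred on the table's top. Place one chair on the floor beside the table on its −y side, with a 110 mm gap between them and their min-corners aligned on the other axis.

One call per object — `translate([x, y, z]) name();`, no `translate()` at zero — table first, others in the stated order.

table();
translate([400, 411, 749]) picture_frame();
translate([0, -560, 0]) chair();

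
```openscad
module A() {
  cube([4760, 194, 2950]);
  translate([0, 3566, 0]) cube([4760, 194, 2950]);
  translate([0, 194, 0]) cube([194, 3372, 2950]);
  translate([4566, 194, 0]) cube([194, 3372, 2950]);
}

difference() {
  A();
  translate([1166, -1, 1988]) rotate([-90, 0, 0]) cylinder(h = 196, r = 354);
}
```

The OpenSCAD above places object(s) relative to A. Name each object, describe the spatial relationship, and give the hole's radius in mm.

A is a house frame. The house frame has a circular hole through its front wall. The hole's radius is 354 mm.

The subtracted cylinder has r = 354 mm.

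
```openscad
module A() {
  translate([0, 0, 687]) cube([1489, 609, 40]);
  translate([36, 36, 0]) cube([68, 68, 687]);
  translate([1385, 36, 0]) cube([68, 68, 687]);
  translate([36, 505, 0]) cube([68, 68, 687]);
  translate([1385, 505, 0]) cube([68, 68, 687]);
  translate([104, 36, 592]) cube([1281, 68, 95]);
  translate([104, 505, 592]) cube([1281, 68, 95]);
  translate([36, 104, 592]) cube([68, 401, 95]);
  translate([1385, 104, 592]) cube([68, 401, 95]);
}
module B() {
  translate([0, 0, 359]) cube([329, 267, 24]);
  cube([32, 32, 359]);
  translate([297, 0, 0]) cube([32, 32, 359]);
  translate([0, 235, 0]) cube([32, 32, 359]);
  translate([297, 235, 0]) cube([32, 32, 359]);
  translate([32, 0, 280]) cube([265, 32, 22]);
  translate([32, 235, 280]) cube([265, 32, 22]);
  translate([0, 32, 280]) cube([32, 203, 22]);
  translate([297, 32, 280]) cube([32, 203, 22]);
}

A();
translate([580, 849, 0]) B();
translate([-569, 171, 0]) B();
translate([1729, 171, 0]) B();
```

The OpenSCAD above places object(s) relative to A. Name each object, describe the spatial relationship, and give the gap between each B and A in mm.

Each stool's nearest face is 240 mm from the table's bounding box.

A is a table. B is a stool. Three stools sit around the table at the +y, −x, +x sides. The gap between each stool and the table is 240 mm.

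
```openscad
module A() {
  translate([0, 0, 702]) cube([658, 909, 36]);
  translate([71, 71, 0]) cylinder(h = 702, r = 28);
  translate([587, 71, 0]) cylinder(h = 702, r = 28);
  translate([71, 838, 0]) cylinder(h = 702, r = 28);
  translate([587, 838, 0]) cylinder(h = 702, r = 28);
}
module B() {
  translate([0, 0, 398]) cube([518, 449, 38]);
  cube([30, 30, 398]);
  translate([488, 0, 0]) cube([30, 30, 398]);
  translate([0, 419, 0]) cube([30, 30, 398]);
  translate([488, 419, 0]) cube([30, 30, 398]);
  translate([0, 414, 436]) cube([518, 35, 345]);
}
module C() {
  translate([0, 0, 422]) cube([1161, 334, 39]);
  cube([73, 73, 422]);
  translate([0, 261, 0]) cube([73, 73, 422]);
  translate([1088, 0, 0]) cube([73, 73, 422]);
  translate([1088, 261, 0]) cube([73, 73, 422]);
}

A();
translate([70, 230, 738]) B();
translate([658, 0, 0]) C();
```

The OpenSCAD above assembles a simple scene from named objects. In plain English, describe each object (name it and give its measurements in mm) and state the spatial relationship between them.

A is a table with a 658×909 mm rectangular top, 36 mm thick, top surface at z = 738 mm, supported by four round legs of 56 mm diameter, each leg's bounding box inset 43 mm from the nearest pair of top edges, running from the floor.

B is a chair. The seat is a 518×449×38 mm slab with its top at z = 436 mm, on four 30×30 mm corner legs (flush with the seat edges, standing on z = 0). A flat backrest 35 mm thick, 345 mm tall, spans the full seat width and rises from the seat top along its +y edge, rear face flush with the rear of the seat.

C is a bench: a 1161×334 mm seat slab, 39 mm thick, top at z = 461 mm, on four 73×73 mm square legs flush with the seat corners and standing on z = 0.

The chair is on top of the table, centred. The bench is against the table's +x side, with their −y faces flush.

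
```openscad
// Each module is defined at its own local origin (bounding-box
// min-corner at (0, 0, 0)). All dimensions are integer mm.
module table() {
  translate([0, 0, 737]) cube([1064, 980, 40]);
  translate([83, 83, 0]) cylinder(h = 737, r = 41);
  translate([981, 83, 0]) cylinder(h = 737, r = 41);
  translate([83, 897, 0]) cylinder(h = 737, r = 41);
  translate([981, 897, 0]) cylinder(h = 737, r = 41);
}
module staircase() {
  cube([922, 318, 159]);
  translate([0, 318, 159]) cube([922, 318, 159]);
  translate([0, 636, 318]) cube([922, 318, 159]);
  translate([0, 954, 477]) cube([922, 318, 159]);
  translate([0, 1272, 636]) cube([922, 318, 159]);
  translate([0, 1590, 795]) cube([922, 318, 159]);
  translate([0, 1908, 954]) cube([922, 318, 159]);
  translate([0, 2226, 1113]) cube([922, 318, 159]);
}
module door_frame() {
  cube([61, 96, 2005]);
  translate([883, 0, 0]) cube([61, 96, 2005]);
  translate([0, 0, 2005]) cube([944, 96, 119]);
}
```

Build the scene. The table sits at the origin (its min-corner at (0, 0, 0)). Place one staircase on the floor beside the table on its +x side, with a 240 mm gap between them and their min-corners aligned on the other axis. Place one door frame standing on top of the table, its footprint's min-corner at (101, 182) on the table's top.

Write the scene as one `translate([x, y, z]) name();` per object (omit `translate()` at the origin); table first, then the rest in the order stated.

table();
translate([1304, 0, 0]) staircase();
translate([101, 182, 777]) door_frame();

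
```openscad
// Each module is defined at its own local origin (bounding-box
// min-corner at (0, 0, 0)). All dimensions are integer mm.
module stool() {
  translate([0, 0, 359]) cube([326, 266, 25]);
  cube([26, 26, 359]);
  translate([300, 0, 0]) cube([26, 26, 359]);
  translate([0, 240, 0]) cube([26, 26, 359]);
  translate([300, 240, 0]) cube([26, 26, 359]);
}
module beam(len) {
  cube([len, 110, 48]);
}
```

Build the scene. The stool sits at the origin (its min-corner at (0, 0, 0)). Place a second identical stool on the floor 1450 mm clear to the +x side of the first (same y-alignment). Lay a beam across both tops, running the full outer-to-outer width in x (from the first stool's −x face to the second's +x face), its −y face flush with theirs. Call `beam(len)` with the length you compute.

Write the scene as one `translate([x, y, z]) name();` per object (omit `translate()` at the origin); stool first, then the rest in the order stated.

stool();
translate([1776, 0, 0]) stool();
translate([0, 0, 384]) beam(2102);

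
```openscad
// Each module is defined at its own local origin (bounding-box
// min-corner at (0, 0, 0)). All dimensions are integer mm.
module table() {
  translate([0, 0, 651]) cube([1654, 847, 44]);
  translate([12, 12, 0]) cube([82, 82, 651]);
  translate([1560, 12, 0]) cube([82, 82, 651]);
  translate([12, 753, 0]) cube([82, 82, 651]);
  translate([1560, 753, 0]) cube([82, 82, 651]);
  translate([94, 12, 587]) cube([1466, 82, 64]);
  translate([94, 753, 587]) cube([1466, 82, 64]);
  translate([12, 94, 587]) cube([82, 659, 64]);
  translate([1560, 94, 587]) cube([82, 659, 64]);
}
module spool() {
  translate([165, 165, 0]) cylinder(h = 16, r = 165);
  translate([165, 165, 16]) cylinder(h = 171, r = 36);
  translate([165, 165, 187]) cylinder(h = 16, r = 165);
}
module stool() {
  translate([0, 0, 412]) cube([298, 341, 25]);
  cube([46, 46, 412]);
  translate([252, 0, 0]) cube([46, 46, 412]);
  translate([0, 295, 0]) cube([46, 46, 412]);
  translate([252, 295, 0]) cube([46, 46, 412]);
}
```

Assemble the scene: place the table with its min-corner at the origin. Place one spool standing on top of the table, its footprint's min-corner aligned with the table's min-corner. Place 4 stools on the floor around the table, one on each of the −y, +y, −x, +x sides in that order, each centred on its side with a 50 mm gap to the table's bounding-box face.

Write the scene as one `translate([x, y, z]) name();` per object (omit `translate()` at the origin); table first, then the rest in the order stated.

table();
translate([0, 0, 695]) spool();
translate([678, -391, 0]) stool();
translate([678, 897, 0]) stool();
translate([-348, 253, 0]) stool();
translate([1704, 253, 0]) stool();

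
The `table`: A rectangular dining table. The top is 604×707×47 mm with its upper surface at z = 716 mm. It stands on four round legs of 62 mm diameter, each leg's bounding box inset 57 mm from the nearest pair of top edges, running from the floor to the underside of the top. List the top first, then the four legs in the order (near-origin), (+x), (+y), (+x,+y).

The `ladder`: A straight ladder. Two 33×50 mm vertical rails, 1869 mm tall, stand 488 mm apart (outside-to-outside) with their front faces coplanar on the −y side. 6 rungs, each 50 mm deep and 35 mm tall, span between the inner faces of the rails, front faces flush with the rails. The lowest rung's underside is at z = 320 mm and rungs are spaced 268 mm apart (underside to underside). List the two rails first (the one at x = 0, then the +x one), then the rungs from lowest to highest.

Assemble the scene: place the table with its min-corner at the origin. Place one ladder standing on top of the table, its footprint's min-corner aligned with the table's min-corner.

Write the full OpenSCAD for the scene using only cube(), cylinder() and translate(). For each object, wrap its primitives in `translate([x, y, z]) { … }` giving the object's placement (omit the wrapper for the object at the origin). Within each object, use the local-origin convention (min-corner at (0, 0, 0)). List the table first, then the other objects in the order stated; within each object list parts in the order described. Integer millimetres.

translate([0, 0, 669]) cube([604, 707, 47]);
translate([88, 88, 0]) cylinder(h = 669, r = 31);
translate([516, 88, 0]) cylinder(h = 669, r = 31);
translate([88, 619, 0]) cylinder(h = 669, r = 31);
translate([516, 619, 0]) cylinder(h = 669, r = 31);
translate([0, 0, 716]) {
  cube([33, 50, 1869]);
  translate([455, 0, 0]) cube([33, 50, 1869]);
  translate([33, 0, 320]) cube([422, 50, 35]);
  translate([33, 0, 588]) cube([422, 50, 35]);
  translate([33, 0, 856]) cube([422, 50, 35]);
  translate([33, 0, 1124]) cube([422, 50, 35]);
  translate([33, 0, 1392]) cube([422, 50, 35]);
  translate([33, 0, 1660]) cube([422, 50, 35]);
}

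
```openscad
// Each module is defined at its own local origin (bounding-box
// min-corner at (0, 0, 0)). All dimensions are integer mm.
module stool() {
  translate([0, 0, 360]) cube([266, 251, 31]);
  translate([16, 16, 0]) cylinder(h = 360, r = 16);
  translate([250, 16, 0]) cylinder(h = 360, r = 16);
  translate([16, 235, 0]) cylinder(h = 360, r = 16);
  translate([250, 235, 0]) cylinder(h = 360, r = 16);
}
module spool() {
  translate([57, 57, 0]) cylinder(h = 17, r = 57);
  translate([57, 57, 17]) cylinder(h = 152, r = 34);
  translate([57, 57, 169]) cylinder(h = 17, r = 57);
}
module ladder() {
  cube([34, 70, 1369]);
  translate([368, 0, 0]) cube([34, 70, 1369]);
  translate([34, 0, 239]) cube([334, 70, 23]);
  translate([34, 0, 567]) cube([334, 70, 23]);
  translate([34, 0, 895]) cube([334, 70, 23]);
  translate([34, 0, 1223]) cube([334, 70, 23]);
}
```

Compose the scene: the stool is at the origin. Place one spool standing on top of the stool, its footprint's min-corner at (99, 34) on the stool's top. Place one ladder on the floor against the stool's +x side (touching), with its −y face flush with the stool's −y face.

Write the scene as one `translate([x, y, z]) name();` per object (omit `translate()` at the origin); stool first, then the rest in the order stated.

stool();
translate([99, 34, 391]) spool();
translate([266, 0, 0]) ladder();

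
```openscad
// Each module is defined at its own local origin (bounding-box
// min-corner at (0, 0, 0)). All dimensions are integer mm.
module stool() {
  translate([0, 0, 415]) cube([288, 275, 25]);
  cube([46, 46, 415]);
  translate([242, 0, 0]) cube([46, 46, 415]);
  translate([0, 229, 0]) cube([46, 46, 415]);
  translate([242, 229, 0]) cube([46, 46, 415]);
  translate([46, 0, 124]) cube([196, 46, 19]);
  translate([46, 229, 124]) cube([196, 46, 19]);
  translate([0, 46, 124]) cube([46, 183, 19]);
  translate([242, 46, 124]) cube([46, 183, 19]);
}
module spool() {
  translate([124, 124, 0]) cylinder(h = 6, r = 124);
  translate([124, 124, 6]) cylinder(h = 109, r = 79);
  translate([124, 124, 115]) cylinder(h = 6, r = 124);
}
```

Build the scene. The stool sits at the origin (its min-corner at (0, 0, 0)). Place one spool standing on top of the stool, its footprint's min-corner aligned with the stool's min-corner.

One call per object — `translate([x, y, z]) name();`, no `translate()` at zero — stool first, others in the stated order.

stool();
translate([0, 0, 440]) spool();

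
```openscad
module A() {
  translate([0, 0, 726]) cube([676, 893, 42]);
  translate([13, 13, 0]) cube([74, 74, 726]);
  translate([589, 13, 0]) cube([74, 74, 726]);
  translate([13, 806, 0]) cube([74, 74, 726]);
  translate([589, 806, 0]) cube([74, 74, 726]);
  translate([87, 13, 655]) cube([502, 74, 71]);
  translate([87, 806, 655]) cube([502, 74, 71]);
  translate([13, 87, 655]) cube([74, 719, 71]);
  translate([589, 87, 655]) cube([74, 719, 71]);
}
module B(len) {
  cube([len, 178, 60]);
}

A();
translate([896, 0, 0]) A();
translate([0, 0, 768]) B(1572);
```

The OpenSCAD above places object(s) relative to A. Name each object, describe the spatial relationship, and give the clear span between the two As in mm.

A is a table. B is a beam. A beam spans the tops of two tables. The clear span between the two tables is 220 mm.

Second table starts at x = 896; first ends at x = 676; clear span = 896 − 676 = 220 mm.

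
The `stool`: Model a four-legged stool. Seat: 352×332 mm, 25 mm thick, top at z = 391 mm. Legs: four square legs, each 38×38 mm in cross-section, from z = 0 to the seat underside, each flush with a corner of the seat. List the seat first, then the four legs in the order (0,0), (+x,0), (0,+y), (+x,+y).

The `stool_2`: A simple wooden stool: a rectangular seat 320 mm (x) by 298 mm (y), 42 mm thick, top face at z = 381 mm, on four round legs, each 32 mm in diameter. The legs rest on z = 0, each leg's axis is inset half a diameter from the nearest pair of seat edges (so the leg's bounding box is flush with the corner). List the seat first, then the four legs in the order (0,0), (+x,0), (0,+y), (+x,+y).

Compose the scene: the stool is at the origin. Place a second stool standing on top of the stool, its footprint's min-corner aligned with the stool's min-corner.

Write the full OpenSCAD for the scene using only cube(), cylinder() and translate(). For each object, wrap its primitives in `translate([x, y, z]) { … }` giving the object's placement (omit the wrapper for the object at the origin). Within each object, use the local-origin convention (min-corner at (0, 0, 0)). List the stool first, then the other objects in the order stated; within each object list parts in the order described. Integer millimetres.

translate([0, 0, 366]) cube([352, 332, 25]);
cube([38, 38, 366]);
translate([314, 0, 0]) cube([38, 38, 366]);
translate([0, 294, 0]) cube([38, 38, 366]);
translate([314, 294, 0]) cube([38, 38, 366]);
translate([0, 0, 391]) {
  translate([0, 0, 339]) cube([320, 298, 42]);
  translate([16, 16, 0]) cylinder(h = 339, r = 16);
  translate([304, 16, 0]) cylinder(h = 339, r = 16);
  translate([16, 282, 0]) cylinder(h = 339, r = 16);
  translate([304, 282, 0]) cylinder(h = 339, r = 16);
}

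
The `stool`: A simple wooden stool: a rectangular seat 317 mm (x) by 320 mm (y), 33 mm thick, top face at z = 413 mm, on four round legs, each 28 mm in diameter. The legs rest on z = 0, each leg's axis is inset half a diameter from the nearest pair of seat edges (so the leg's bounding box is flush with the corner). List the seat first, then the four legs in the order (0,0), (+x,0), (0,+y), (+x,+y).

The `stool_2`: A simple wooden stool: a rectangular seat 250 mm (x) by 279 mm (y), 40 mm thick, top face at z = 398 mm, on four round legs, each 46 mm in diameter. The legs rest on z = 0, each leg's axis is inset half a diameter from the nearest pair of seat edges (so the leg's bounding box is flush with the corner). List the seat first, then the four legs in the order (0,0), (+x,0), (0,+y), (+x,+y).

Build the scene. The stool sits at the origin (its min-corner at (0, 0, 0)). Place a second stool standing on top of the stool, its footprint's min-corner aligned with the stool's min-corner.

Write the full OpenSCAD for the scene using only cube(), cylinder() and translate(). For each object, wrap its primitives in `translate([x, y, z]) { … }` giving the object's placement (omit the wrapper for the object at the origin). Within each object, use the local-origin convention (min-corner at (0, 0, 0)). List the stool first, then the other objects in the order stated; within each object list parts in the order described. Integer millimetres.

translate([0, 0, 380]) cube([317, 320, 33]);
translate([14, 14, 0]) cylinder(h = 380, r = 14);
translate([303, 14, 0]) cylinder(h = 380, r = 14);
translate([14, 306, 0]) cylinder(h = 380, r = 14);
translate([303, 306, 0]) cylinder(h = 380, r = 14);
translate([0, 0, 413]) {
  translate([0, 0, 358]) cube([250, 279, 40]);
  translate([23, 23, 0]) cylinder(h = 358, r = 23);
  translate([227, 23, 0]) cylinder(h = 358, r = 23);
  translate([23, 256, 0]) cylinder(h = 358, r = 23);
  translate([227, 256, 0]) cylinder(h = 358, r = 23);
}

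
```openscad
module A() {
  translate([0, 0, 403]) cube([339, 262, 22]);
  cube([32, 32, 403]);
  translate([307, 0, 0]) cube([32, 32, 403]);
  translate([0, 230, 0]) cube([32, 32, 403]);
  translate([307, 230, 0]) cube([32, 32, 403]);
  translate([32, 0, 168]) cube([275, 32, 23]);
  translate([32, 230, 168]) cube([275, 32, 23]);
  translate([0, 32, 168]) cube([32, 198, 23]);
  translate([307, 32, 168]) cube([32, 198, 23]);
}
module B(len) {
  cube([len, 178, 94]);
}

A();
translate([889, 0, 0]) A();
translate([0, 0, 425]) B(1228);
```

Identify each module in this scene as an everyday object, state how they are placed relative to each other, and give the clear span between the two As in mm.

Second stool starts at x = 889; first ends at x = 339; clear span = 889 − 339 = 550 mm.

A is a stool. B is a beam. A beam spans the tops of two stools. The clear span between the two stools is 550 mm.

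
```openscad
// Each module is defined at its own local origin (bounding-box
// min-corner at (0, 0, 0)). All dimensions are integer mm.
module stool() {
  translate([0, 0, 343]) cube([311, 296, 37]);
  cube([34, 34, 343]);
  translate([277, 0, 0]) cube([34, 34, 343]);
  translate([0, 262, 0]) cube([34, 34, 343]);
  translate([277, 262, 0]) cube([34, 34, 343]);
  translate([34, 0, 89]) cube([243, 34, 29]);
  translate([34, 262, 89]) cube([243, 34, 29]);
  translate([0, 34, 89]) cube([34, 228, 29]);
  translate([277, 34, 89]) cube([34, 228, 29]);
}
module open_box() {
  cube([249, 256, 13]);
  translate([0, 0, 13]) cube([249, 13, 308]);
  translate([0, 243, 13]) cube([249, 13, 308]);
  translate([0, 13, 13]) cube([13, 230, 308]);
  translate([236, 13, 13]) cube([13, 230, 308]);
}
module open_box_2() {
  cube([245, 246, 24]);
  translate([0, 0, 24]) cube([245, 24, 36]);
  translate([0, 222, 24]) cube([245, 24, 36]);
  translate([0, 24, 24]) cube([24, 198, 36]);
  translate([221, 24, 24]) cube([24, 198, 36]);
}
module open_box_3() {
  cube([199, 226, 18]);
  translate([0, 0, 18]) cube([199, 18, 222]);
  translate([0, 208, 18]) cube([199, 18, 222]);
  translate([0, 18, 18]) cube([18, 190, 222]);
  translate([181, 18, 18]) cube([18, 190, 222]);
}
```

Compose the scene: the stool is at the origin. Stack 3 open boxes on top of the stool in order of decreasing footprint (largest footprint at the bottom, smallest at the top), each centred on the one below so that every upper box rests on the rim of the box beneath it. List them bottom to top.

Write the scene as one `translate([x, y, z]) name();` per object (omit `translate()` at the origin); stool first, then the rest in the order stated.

stool();
translate([31, 20, 380]) open_box();
translate([33, 25, 701]) open_box_2();
translate([56, 35, 761]) open_box_3();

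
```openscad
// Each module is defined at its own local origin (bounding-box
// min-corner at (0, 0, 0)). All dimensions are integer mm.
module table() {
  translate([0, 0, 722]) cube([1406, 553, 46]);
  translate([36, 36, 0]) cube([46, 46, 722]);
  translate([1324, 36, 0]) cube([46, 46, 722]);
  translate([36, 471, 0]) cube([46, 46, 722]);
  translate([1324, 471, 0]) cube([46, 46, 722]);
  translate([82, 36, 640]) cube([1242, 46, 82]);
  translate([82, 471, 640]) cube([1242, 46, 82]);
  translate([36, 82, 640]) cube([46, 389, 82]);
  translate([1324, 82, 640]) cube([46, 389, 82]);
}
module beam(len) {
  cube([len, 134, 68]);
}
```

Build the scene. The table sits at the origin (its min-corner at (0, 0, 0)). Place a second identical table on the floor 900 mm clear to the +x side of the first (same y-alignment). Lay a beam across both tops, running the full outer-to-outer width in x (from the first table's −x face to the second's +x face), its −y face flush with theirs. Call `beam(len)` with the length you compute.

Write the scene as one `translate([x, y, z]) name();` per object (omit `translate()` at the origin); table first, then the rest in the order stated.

table();
translate([2306, 0, 0]) table();
translate([0, 0, 768]) beam(3712);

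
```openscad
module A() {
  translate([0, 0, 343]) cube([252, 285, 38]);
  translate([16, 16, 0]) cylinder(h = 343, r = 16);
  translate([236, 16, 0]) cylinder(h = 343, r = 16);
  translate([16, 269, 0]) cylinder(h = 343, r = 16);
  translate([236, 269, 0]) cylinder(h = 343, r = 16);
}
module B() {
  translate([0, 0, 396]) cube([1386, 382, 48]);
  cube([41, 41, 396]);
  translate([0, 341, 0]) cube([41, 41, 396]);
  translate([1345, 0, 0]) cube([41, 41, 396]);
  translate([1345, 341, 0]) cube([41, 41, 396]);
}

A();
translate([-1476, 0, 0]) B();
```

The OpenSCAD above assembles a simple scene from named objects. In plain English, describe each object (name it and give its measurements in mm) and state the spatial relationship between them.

A is a four-legged stool. The seat is 252×285 mm, 38 mm thick, top at z = 381 mm. It stands on four round legs, each 32 mm in diameter, from z = 0 to the seat underside, each leg's axis is inset half a diameter from the nearest pair of seat edges (so the leg's bounding box is flush with the corner).

B is a long wooden bench with a 1386 mm (x) × 382 mm (y) seat, 48 mm thick, its top surface 444 mm above the floor. Four 41 mm square legs at the seat corners, flush with the edges, run from z = 0 to the seat underside.

The bench is on the floor beside the stool on its −x side.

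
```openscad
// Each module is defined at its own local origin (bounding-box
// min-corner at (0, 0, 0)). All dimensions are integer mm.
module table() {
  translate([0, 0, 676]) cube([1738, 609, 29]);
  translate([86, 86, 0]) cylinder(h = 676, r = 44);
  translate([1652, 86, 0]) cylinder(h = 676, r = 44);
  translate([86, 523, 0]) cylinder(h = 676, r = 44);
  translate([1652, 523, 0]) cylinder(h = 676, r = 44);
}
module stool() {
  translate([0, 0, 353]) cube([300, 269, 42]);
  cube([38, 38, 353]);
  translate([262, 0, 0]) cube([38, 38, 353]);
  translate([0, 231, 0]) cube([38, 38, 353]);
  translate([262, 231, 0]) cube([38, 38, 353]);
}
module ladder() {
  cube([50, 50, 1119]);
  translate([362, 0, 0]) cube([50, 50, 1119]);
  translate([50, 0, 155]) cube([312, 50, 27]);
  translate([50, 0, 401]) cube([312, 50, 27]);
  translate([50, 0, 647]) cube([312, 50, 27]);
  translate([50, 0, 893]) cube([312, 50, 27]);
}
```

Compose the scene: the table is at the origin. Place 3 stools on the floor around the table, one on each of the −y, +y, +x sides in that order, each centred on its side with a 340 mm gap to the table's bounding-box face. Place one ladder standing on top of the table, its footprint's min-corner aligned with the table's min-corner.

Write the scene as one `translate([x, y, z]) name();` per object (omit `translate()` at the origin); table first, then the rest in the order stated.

table();
translate([719, -609, 0]) stool();
translate([719, 949, 0]) stool();
translate([2078, 170, 0]) stool();
translate([0, 0, 705]) ladder();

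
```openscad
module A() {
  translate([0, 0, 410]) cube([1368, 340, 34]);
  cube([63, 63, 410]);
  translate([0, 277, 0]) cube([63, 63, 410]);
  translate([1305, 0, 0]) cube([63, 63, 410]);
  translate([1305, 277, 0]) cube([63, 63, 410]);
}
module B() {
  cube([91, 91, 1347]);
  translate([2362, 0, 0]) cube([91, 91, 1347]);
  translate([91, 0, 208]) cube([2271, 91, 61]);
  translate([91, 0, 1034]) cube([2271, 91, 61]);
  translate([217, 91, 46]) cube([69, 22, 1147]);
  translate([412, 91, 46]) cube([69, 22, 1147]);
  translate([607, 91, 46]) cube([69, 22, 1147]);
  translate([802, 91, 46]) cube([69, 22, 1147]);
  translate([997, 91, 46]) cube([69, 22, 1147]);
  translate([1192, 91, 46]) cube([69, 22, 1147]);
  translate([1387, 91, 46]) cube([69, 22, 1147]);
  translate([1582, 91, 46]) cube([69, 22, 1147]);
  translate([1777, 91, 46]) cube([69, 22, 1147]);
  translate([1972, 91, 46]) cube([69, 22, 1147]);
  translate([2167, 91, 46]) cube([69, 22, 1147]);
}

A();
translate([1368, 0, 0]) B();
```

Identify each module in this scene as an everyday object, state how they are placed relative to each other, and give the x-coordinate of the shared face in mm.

The bench's +x face and the fence section's −x face are both at x = 1368 mm.

A is a bench. B is a fence section. The fence section is against the bench's +x side, with their −y faces flush. The x-coordinate of the shared face is 1368 mm.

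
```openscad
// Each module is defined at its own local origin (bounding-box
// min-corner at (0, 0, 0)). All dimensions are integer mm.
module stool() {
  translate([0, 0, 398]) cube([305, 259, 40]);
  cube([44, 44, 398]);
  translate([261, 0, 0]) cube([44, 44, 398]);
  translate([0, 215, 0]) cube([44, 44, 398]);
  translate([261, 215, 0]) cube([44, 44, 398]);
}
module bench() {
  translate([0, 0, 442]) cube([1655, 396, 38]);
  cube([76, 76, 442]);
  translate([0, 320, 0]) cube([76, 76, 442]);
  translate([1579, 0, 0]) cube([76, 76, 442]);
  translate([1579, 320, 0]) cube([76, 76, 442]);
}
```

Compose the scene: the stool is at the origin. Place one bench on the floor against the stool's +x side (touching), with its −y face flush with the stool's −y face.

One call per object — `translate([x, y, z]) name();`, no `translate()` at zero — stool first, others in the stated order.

stool();
translate([305, 0, 0]) bench();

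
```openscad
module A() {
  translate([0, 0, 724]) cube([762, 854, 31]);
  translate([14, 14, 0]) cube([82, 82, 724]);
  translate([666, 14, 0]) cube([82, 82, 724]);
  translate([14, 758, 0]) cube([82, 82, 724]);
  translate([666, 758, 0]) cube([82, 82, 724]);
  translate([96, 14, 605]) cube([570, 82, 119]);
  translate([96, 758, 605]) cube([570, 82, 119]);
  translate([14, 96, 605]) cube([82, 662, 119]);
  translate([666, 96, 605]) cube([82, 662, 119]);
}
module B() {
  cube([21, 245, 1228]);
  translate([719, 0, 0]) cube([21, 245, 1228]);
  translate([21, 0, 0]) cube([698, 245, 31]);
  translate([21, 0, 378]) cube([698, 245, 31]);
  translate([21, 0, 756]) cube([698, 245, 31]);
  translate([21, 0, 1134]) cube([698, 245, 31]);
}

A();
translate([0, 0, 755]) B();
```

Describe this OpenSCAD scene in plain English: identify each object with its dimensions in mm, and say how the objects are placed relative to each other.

A is a rectangular dining table. The top is 762×854×31 mm with its upper surface at z = 755 mm. It stands on four 82×82 mm square legs, each inset 14 mm from the nearest pair of top edges, running from the floor to the underside of the top. Four apron rails, 82 mm thick and 119 mm tall, run between adjacent legs with their top edges flush with the underside of the top and their outer faces flush with the legs' outer faces.

B is an open bookshelf. Two side panels, each 21 mm thick, 245 mm deep and 1228 mm tall, stand 740 mm apart (outside-to-outside). Between them sit 4 shelves, each 31 mm thick and 245 mm deep, spanning the full gap between the sides. The bottom shelf rests on the floor (its underside at z = 0) and the clear gap between one shelf's top and the next shelf's underside is 347 mm.

The bookshelf is on top of the table.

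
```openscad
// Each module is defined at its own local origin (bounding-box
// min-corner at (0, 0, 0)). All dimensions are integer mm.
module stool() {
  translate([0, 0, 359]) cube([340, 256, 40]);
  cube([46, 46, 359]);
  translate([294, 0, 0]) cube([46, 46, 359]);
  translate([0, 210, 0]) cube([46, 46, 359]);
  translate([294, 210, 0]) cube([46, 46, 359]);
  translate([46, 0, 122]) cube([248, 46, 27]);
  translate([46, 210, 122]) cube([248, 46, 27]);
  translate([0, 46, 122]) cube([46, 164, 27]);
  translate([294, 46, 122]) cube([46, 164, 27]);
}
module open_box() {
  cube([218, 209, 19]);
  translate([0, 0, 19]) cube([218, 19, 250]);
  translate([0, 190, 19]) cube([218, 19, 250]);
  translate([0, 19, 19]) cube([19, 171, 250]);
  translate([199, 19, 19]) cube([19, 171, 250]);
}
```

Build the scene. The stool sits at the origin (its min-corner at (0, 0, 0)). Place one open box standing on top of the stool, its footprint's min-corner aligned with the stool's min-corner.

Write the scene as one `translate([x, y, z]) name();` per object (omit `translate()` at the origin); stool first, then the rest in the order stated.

stool();
translate([0, 0, 399]) open_box();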